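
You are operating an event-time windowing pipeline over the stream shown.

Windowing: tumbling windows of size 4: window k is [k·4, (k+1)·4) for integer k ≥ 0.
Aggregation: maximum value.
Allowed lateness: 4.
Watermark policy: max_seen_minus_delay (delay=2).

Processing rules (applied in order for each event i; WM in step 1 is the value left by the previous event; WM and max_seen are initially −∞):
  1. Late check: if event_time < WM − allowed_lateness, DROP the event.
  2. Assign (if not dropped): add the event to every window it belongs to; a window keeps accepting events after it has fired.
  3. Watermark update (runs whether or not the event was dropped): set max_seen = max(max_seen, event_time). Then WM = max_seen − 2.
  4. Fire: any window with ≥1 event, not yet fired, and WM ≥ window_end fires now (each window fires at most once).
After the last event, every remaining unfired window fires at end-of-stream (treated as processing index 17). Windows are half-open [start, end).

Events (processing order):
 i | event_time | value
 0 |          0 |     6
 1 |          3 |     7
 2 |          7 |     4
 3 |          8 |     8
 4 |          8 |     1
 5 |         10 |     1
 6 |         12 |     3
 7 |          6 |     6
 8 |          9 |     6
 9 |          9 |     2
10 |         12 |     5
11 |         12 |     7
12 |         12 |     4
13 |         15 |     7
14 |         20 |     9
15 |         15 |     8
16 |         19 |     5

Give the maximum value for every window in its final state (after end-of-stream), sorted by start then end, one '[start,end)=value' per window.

[0,4)=7 [4,8)=6 [8,12)=8 [12,16)=8 [16,20)=5 [20,24)=9

i=0 t=0 v=6: → [0,4); WM=-2
i=1 t=3 v=7: → [0,4); WM=1
i=2 t=7 v=4: → [4,8); WM=5; [0,4) fires=7
i=3 t=8 v=8: → [8,12); WM=6
i=4 t=8 v=1: → [8,12); WM=6
i=5 t=10 v=1: → [8,12); WM=8; [4,8) fires=4
i=6 t=12 v=3: → [12,16); WM=10
i=7 t=6 v=6: → [4,8); WM=10
i=8 t=9 v=6: → [8,12); WM=10
i=9 t=9 v=2: → [8,12); WM=10
i=10 t=12 v=5: → [12,16); WM=10
i=11 t=12 v=7: → [12,16); WM=10
i=12 t=12 v=4: → [12,16); WM=10
i=13 t=15 v=7: → [12,16); WM=13; [8,12) fires=8
i=14 t=20 v=9: → [20,24); WM=18; [12,16) fires=7
i=15 t=15 v=8: → [12,16); WM=18
i=16 t=19 v=5: → [16,20); WM=18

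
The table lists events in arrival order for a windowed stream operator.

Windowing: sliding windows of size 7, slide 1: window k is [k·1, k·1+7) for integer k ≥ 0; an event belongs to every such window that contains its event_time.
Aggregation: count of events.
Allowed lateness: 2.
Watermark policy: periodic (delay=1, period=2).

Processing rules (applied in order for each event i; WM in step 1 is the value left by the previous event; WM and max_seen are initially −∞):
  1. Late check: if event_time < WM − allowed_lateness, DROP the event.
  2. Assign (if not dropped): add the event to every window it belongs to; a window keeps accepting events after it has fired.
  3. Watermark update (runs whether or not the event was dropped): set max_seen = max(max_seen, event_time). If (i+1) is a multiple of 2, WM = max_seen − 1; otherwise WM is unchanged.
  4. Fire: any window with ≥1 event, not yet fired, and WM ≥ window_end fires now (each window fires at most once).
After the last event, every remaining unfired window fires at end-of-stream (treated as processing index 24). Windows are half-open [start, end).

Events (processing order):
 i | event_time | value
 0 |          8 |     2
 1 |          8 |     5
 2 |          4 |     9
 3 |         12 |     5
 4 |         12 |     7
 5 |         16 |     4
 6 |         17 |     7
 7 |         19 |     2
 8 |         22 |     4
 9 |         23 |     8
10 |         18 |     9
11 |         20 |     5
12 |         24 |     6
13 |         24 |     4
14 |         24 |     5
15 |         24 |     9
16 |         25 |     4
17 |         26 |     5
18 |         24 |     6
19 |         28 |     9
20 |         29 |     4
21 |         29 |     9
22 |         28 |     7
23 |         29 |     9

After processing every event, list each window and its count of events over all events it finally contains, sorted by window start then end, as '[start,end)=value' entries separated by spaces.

i=0 t=8 v=2: → [8,15),[7,14),[6,13),[5,12),[4,11),[3,10),[2,9); WM=−∞
i=1 t=8 v=5: → [8,15),[7,14),[6,13),[5,12),[4,11),[3,10),[2,9); WM=7
i=2 t=4 v=9: DROP (t<7-2); WM=7
i=3 t=12 v=5: → [12,19),[11,18),[10,17),[9,16),[8,15),[7,14),[6,13); WM=11; [2,9) fires=2 [3,10) fires=2 [4,11) fires=2
i=4 t=12 v=7: → [12,19),[11,18),[10,17),[9,16),[8,15),[7,14),[6,13); WM=11
i=5 t=16 v=4: → [16,23),[15,22),[14,21),[13,20),[12,19),[11,18),[10,17); WM=15; [5,12) fires=2 [6,13) fires=4 [7,14) fires=4 [8,15) fires=4
i=6 t=17 v=7: → [17,24),[16,23),[15,22),[14,21),[13,20),[12,19),[11,18); WM=15
i=7 t=19 v=2: → [19,26),[18,25),[17,24),[16,23),[15,22),[14,21),[13,20); WM=18; [9,16) fires=2 [10,17) fires=3 [11,18) fires=4
i=8 t=22 v=4: → [22,29),[21,28),[20,27),[19,26),[18,25),[17,24),[16,23); WM=18
i=9 t=23 v=8: → [23,30),[22,29),[21,28),[20,27),[19,26),[18,25),[17,24); WM=22; [12,19) fires=4 [13,20) fires=3 [14,21) fires=3 [15,22) fires=3
i=10 t=18 v=9: DROP (t<22-2); WM=22
i=11 t=20 v=5: → [20,27),[19,26),[18,25),[17,24),[16,23),[15,22),[14,21); WM=22
i=12 t=24 v=6: → [24,31),[23,30),[22,29),[21,28),[20,27),[19,26),[18,25); WM=22
i=13 t=24 v=4: → [24,31),[23,30),[22,29),[21,28),[20,27),[19,26),[18,25); WM=23; [16,23) fires=5
i=14 t=24 v=5: → [24,31),[23,30),[22,29),[21,28),[20,27),[19,26),[18,25); WM=23
i=15 t=24 v=9: → [24,31),[23,30),[22,29),[21,28),[20,27),[19,26),[18,25); WM=23
i=16 t=25 v=4: → [25,32),[24,31),[23,30),[22,29),[21,28),[20,27),[19,26); WM=23
i=17 t=26 v=5: → [26,33),[25,32),[24,31),[23,30),[22,29),[21,28),[20,27); WM=25; [17,24) fires=5 [18,25) fires=8
i=18 t=24 v=6: → [24,31),[23,30),[22,29),[21,28),[20,27),[19,26),[18,25); WM=25
i=19 t=28 v=9: → [28,35),[27,34),[26,33),[25,32),[24,31),[23,30),[22,29); WM=27; [19,26) fires=10 [20,27) fires=10
i=20 t=29 v=4: → [29,36),[28,35),[27,34),[26,33),[25,32),[24,31),[23,30); WM=27
i=21 t=29 v=9: → [29,36),[28,35),[27,34),[26,33),[25,32),[24,31),[23,30); WM=28; [21,28) fires=9
i=22 t=28 v=7: → [28,35),[27,34),[26,33),[25,32),[24,31),[23,30),[22,29); WM=28
i=23 t=29 v=9: → [29,36),[28,35),[27,34),[26,33),[25,32),[24,31),[23,30); WM=28

[2,9)=2 [3,10)=2 [4,11)=2 [5,12)=2 [6,13)=4 [7,14)=4 [8,15)=4 [9,16)=2 [10,17)=3 [11,18)=4 [12,19)=4 [13,20)=3 [14,21)=4 [15,22)=4 [16,23)=5 [17,24)=5 [18,25)=9 [19,26)=10 [20,27)=10 [21,28)=9 [22,29)=11 [23,30)=13 [24,31)=12 [25,32)=7 [26,33)=6 [27,34)=5 [28,35)=5 [29,36)=3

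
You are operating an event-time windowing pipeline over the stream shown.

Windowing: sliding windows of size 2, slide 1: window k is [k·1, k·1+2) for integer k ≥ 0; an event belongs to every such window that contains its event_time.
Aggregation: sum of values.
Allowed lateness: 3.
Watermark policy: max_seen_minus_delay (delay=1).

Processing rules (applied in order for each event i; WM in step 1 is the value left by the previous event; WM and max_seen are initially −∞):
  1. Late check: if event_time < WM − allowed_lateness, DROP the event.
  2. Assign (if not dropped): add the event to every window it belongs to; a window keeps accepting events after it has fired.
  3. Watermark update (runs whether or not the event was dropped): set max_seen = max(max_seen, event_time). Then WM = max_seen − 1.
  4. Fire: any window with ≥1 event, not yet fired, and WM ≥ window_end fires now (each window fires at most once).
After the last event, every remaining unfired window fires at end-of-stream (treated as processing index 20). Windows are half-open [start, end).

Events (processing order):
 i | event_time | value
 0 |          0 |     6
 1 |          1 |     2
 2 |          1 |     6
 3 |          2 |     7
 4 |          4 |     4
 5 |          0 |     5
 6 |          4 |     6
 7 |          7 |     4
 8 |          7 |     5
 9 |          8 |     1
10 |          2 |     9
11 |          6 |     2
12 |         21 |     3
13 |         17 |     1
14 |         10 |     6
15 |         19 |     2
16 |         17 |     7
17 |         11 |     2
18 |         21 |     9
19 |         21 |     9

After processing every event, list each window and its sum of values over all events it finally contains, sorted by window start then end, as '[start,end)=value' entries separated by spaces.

i=0 t=0 v=6: → [0,2); WM=-1
i=1 t=1 v=2: → [1,3),[0,2); WM=0
i=2 t=1 v=6: → [1,3),[0,2); WM=0
i=3 t=2 v=7: → [2,4),[1,3); WM=1
i=4 t=4 v=4: → [4,6),[3,5); WM=3; [0,2) fires=14 [1,3) fires=15
i=5 t=0 v=5: → [0,2); WM=3
i=6 t=4 v=6: → [4,6),[3,5); WM=3
i=7 t=7 v=4: → [7,9),[6,8); WM=6; [2,4) fires=7 [3,5) fires=10 [4,6) fires=10
i=8 t=7 v=5: → [7,9),[6,8); WM=6
i=9 t=8 v=1: → [8,10),[7,9); WM=7
i=10 t=2 v=9: DROP (t<7-3); WM=7
i=11 t=6 v=2: → [6,8),[5,7); WM=7; [5,7) fires=2
i=12 t=21 v=3: → [21,23),[20,22); WM=20; [6,8) fires=11 [7,9) fires=10 [8,10) fires=1
i=13 t=17 v=1: → [17,19),[16,18); WM=20; [16,18) fires=1 [17,19) fires=1
i=14 t=10 v=6: DROP (t<20-3); WM=20
i=15 t=19 v=2: → [19,21),[18,20); WM=20; [18,20) fires=2
i=16 t=17 v=7: → [17,19),[16,18); WM=20
i=17 t=11 v=2: DROP (t<20-3); WM=20
i=18 t=21 v=9: → [21,23),[20,22); WM=20
i=19 t=21 v=9: → [21,23),[20,22); WM=20

[0,2)=19 [1,3)=15 [2,4)=7 [3,5)=10 [4,6)=10 [5,7)=2 [6,8)=11 [7,9)=10 [8,10)=1 [16,18)=8 [17,19)=8 [18,20)=2 [19,21)=2 [20,22)=21 [21,23)=21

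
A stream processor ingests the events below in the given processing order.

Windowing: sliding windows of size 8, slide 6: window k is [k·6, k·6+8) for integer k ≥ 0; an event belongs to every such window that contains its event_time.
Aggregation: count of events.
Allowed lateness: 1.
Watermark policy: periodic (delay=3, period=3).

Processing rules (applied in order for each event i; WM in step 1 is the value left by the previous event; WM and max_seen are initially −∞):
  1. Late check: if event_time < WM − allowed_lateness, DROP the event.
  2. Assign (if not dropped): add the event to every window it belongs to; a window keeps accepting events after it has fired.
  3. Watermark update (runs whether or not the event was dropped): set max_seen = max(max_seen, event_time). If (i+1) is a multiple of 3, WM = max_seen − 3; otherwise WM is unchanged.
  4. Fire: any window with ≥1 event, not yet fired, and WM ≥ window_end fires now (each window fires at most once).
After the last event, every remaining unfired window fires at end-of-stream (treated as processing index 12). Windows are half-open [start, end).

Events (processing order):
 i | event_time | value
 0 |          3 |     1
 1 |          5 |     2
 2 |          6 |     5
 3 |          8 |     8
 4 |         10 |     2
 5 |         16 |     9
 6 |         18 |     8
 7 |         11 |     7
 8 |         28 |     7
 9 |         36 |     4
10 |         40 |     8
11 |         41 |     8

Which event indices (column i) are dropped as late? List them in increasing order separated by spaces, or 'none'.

7

i=0 t=3 v=1: → [0,8); WM=−∞
i=1 t=5 v=2: → [0,8); WM=−∞
i=2 t=6 v=5: → [6,14),[0,8); WM=3
i=3 t=8 v=8: → [6,14); WM=3
i=4 t=10 v=2: → [6,14); WM=3
i=5 t=16 v=9: → [12,20); WM=13; [0,8) fires=3
i=6 t=18 v=8: → [18,26),[12,20); WM=13
i=7 t=11 v=7: DROP (t<13-1); WM=13
i=8 t=28 v=7: → [24,32); WM=25; [6,14) fires=3 [12,20) fires=2
i=9 t=36 v=4: → [36,44),[30,38); WM=25
i=10 t=40 v=8: → [36,44); WM=25
i=11 t=41 v=8: → [36,44); WM=38; [18,26) fires=1 [24,32) fires=1 [30,38) fires=1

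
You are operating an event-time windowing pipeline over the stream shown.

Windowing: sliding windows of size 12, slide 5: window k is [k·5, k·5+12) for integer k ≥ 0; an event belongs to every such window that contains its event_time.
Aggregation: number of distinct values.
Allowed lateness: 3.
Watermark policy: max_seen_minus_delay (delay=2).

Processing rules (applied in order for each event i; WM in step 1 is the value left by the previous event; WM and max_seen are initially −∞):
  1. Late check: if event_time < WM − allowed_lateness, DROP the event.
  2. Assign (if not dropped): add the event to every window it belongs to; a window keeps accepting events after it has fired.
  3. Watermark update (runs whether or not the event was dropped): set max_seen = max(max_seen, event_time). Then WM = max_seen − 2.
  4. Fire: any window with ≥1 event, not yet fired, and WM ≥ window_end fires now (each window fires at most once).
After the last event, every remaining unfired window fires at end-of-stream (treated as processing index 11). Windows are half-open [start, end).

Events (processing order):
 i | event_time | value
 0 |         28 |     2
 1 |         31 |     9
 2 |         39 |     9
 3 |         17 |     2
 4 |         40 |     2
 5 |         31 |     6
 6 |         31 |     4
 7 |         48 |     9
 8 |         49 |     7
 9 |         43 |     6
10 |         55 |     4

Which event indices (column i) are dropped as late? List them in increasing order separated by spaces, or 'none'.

3 5 6 9

i=0 t=28 v=2: → [25,37),[20,32); WM=26
i=1 t=31 v=9: → [30,42),[25,37),[20,32); WM=29
i=2 t=39 v=9: → [35,47),[30,42); WM=37; [20,32) fires=2 [25,37) fires=2
i=3 t=17 v=2: DROP (t<37-3); WM=37
i=4 t=40 v=2: → [40,52),[35,47),[30,42); WM=38
i=5 t=31 v=6: DROP (t<38-3); WM=38
i=6 t=31 v=4: DROP (t<38-3); WM=38
i=7 t=48 v=9: → [45,57),[40,52); WM=46; [30,42) fires=2
i=8 t=49 v=7: → [45,57),[40,52); WM=47; [35,47) fires=2
i=9 t=43 v=6: DROP (t<47-3); WM=47
i=10 t=55 v=4: → [55,67),[50,62),[45,57); WM=53; [40,52) fires=3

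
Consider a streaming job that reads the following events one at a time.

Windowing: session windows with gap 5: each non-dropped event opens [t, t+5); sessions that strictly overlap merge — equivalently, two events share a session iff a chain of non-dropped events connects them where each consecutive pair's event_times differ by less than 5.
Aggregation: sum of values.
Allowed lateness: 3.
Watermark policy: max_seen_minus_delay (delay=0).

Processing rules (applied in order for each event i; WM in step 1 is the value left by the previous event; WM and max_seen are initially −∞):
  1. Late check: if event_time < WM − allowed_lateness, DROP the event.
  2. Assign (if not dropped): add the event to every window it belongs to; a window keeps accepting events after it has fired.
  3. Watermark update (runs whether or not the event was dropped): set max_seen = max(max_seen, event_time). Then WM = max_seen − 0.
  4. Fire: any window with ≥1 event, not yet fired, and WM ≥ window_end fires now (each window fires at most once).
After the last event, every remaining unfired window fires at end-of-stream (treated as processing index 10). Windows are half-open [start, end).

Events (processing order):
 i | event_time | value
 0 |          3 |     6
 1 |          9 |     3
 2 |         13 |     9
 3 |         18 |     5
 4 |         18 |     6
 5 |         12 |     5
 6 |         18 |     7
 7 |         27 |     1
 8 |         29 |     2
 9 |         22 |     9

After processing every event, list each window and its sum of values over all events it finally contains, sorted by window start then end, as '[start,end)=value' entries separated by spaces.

i=0 t=3 v=6: → [3,8); WM=3
i=1 t=9 v=3: → [9,14); WM=9
i=2 t=13 v=9: → [9,18); WM=13
i=3 t=18 v=5: → [18,23); WM=18
i=4 t=18 v=6: → [18,23); WM=18
i=5 t=12 v=5: DROP (t<18-3); WM=18
i=6 t=18 v=7: → [18,23); WM=18
i=7 t=27 v=1: → [27,32); WM=27
i=8 t=29 v=2: → [27,34); WM=29
i=9 t=22 v=9: DROP (t<29-3); WM=29

[3,8)=6 [9,18)=12 [18,23)=18 [27,34)=3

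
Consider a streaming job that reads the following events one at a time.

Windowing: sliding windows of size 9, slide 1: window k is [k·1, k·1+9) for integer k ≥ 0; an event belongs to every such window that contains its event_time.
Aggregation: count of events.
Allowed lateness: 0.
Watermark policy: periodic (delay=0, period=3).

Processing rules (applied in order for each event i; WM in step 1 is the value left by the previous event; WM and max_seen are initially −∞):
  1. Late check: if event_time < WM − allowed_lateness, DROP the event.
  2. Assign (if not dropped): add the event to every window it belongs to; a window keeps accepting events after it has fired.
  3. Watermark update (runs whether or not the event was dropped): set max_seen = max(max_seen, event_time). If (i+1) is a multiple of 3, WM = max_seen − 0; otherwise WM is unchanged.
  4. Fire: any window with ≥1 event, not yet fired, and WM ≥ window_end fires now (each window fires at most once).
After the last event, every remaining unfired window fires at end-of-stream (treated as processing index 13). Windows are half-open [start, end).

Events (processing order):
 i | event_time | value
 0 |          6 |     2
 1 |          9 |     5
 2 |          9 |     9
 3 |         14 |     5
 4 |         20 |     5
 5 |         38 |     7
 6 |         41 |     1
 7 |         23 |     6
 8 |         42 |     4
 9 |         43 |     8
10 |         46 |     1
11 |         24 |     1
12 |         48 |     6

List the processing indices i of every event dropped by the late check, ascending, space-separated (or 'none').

i=0 t=6 v=2: → [6,15),[5,14),[4,13),[3,12),[2,11),[1,10),[0,9); WM=−∞
i=1 t=9 v=5: → [9,18),[8,17),[7,16),[6,15),[5,14),[4,13),[3,12),[2,11),[1,10); WM=−∞
i=2 t=9 v=9: → [9,18),[8,17),[7,16),[6,15),[5,14),[4,13),[3,12),[2,11),[1,10); WM=9; [0,9) fires=1
i=3 t=14 v=5: → [14,23),[13,22),[12,21),[11,20),[10,19),[9,18),[8,17),[7,16),[6,15); WM=9
i=4 t=20 v=5: → [20,29),[19,28),[18,27),[17,26),[16,25),[15,24),[14,23),[13,22),[12,21); WM=9
i=5 t=38 v=7: → [38,47),[37,46),[36,45),[35,44),[34,43),[33,42),[32,41),[31,40),[30,39); WM=38; [1,10) fires=3 [2,11) fires=3 [3,12) fires=3 [4,13) fires=3 [5,14) fires=3 [6,15) fires=4 [7,16) fires=3 [8,17) fires=3 [9,18) fires=3 [10,19) fires=1 [11,20) fires=1 [12,21) fires=2 [13,22) fires=2 [14,23) fires=2 [15,24) fires=1 [16,25) fires=1 [17,26) fires=1 [18,27) fires=1 [19,28) fires=1 [20,29) fires=1
i=6 t=41 v=1: → [41,50),[40,49),[39,48),[38,47),[37,46),[36,45),[35,44),[34,43),[33,42); WM=38
i=7 t=23 v=6: DROP (t<38-0); WM=38
i=8 t=42 v=4: → [42,51),[41,50),[40,49),[39,48),[38,47),[37,46),[36,45),[35,44),[34,43); WM=42; [30,39) fires=1 [31,40) fires=1 [32,41) fires=1 [33,42) fires=2
i=9 t=43 v=8: → [43,52),[42,51),[41,50),[40,49),[39,48),[38,47),[37,46),[36,45),[35,44); WM=42
i=10 t=46 v=1: → [46,55),[45,54),[44,53),[43,52),[42,51),[41,50),[40,49),[39,48),[38,47); WM=42
i=11 t=24 v=1: DROP (t<42-0); WM=46; [34,43) fires=3 [35,44) fires=4 [36,45) fires=4 [37,46) fires=4
i=12 t=48 v=6: → [48,57),[47,56),[46,55),[45,54),[44,53),[43,52),[42,51),[41,50),[40,49); WM=46

7 11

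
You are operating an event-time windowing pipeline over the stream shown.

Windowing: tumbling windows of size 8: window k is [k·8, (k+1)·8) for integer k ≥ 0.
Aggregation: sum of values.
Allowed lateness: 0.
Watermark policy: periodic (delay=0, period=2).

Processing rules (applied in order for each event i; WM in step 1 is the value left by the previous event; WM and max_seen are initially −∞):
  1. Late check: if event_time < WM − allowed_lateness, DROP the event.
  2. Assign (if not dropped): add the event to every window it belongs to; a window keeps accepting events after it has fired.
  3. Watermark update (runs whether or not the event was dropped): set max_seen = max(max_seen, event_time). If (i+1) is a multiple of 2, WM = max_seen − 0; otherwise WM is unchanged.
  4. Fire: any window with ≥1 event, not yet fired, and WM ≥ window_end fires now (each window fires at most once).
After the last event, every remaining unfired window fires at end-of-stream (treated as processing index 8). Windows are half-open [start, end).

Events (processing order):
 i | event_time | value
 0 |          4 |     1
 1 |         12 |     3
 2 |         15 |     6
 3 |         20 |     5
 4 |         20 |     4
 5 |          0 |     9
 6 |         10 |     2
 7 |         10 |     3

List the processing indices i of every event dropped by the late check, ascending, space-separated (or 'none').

i=0 t=4 v=1: → [0,8); WM=−∞
i=1 t=12 v=3: → [8,16); WM=12; [0,8) fires=1
i=2 t=15 v=6: → [8,16); WM=12
i=3 t=20 v=5: → [16,24); WM=20; [8,16) fires=9
i=4 t=20 v=4: → [16,24); WM=20
i=5 t=0 v=9: DROP (t<20-0); WM=20
i=6 t=10 v=2: DROP (t<20-0); WM=20
i=7 t=10 v=3: DROP (t<20-0); WM=20

5 6 7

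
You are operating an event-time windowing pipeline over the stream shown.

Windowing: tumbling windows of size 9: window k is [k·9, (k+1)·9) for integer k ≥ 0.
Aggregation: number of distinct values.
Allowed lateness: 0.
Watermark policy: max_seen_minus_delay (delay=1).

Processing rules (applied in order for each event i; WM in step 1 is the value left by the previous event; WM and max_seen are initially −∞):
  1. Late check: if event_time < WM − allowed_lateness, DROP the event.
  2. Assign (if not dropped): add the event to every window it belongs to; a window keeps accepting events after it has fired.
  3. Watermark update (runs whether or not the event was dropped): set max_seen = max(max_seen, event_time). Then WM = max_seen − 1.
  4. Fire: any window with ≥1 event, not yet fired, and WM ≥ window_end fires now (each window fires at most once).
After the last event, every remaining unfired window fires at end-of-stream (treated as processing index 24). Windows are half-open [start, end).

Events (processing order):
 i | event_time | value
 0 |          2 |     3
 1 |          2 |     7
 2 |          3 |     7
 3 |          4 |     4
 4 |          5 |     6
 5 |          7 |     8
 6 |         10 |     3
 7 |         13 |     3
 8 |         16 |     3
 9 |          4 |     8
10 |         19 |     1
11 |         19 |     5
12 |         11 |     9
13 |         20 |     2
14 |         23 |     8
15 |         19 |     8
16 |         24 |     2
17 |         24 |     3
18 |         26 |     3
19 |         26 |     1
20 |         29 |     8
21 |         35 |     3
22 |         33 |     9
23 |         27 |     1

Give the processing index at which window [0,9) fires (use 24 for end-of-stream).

6

i=0 t=2 v=3: → [0,9); WM=1
i=1 t=2 v=7: → [0,9); WM=1
i=2 t=3 v=7: → [0,9); WM=2
i=3 t=4 v=4: → [0,9); WM=3
i=4 t=5 v=6: → [0,9); WM=4
i=5 t=7 v=8: → [0,9); WM=6
i=6 t=10 v=3: → [9,18); WM=9; [0,9) fires=5
i=7 t=13 v=3: → [9,18); WM=12
i=8 t=16 v=3: → [9,18); WM=15
i=9 t=4 v=8: DROP (t<15-0); WM=15
i=10 t=19 v=1: → [18,27); WM=18; [9,18) fires=1
i=11 t=19 v=5: → [18,27); WM=18
i=12 t=11 v=9: DROP (t<18-0); WM=18
i=13 t=20 v=2: → [18,27); WM=19
i=14 t=23 v=8: → [18,27); WM=22
i=15 t=19 v=8: DROP (t<22-0); WM=22
i=16 t=24 v=2: → [18,27); WM=23
i=17 t=24 v=3: → [18,27); WM=23
i=18 t=26 v=3: → [18,27); WM=25
i=19 t=26 v=1: → [18,27); WM=25
i=20 t=29 v=8: → [27,36); WM=28; [18,27) fires=5
i=21 t=35 v=3: → [27,36); WM=34
i=22 t=33 v=9: DROP (t<34-0); WM=34
i=23 t=27 v=1: DROP (t<34-0); WM=34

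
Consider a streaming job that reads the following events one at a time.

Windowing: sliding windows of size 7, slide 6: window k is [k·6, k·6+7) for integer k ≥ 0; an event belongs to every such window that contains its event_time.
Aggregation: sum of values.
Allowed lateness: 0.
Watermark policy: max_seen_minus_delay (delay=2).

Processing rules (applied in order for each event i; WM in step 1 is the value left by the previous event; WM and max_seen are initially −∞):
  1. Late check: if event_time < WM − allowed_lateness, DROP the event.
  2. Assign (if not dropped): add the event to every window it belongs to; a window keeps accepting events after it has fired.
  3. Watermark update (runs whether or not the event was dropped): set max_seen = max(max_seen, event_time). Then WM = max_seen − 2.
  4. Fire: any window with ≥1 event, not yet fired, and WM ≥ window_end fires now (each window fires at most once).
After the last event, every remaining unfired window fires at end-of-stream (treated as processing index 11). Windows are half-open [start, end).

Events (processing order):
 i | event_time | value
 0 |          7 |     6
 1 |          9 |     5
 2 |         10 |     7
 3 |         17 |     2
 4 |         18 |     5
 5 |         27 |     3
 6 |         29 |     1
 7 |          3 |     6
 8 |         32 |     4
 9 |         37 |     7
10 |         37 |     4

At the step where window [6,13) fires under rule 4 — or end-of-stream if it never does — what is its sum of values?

18

i=0 t=7 v=6: → [6,13); WM=5
i=1 t=9 v=5: → [6,13); WM=7
i=2 t=10 v=7: → [6,13); WM=8
i=3 t=17 v=2: → [12,19); WM=15; [6,13) fires=18
i=4 t=18 v=5: → [18,25),[12,19); WM=16
i=5 t=27 v=3: → [24,31); WM=25; [12,19) fires=7 [18,25) fires=5
i=6 t=29 v=1: → [24,31); WM=27
i=7 t=3 v=6: DROP (t<27-0); WM=27
i=8 t=32 v=4: → [30,37); WM=30
i=9 t=37 v=7: → [36,43); WM=35; [24,31) fires=4
i=10 t=37 v=4: → [36,43); WM=35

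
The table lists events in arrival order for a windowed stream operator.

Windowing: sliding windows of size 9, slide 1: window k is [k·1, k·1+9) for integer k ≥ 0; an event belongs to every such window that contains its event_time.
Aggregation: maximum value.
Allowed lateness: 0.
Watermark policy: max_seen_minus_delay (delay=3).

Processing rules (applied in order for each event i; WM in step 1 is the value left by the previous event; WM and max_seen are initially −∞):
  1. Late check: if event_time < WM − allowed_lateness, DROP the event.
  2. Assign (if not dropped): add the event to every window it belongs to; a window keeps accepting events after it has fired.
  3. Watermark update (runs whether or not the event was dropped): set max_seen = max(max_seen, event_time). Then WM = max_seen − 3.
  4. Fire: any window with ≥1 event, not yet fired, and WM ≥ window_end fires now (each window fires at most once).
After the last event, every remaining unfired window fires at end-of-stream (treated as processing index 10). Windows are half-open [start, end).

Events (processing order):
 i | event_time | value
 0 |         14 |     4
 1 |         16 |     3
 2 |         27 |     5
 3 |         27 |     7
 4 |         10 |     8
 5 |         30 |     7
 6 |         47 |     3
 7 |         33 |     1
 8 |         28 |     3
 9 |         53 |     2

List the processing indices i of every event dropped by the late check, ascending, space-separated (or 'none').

i=0 t=14 v=4: → [14,23),[13,22),[12,21),[11,20),[10,19),[9,18),[8,17),[7,16),[6,15); WM=11
i=1 t=16 v=3: → [16,25),[15,24),[14,23),[13,22),[12,21),[11,20),[10,19),[9,18),[8,17); WM=13
i=2 t=27 v=5: → [27,36),[26,35),[25,34),[24,33),[23,32),[22,31),[21,30),[20,29),[19,28); WM=24; [6,15) fires=4 [7,16) fires=4 [8,17) fires=4 [9,18) fires=4 [10,19) fires=4 [11,20) fires=4 [12,21) fires=4 [13,22) fires=4 [14,23) fires=4 [15,24) fires=3
i=3 t=27 v=7: → [27,36),[26,35),[25,34),[24,33),[23,32),[22,31),[21,30),[20,29),[19,28); WM=24
i=4 t=10 v=8: DROP (t<24-0); WM=24
i=5 t=30 v=7: → [30,39),[29,38),[28,37),[27,36),[26,35),[25,34),[24,33),[23,32),[22,31); WM=27; [16,25) fires=3
i=6 t=47 v=3: → [47,56),[46,55),[45,54),[44,53),[43,52),[42,51),[41,50),[40,49),[39,48); WM=44; [19,28) fires=7 [20,29) fires=7 [21,30) fires=7 [22,31) fires=7 [23,32) fires=7 [24,33) fires=7 [25,34) fires=7 [26,35) fires=7 [27,36) fires=7 [28,37) fires=7 [29,38) fires=7 [30,39) fires=7
i=7 t=33 v=1: DROP (t<44-0); WM=44
i=8 t=28 v=3: DROP (t<44-0); WM=44
i=9 t=53 v=2: → [53,62),[52,61),[51,60),[50,59),[49,58),[48,57),[47,56),[46,55),[45,54); WM=50; [39,48) fires=3 [40,49) fires=3 [41,50) fires=3

4 7 8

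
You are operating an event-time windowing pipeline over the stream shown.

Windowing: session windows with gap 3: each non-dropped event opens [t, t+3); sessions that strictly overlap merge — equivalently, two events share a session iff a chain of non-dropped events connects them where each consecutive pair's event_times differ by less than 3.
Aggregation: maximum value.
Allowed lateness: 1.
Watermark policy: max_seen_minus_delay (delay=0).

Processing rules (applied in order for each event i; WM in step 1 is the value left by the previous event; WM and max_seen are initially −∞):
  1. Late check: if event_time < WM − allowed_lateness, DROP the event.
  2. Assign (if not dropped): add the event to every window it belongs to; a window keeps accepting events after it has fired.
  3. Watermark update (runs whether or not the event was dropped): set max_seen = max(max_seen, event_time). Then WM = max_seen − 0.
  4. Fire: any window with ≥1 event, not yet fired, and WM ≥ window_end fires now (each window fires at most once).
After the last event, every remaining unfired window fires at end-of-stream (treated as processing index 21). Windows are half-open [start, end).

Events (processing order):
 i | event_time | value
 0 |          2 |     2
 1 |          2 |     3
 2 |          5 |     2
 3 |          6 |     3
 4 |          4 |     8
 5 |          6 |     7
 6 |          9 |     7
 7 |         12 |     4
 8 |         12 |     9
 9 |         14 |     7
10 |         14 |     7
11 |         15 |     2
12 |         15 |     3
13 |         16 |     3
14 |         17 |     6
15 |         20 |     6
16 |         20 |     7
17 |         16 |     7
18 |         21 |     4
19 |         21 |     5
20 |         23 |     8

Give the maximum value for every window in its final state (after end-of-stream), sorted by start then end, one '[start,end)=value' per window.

i=0 t=2 v=2: → [2,5); WM=2
i=1 t=2 v=3: → [2,5); WM=2
i=2 t=5 v=2: → [5,8); WM=5
i=3 t=6 v=3: → [5,9); WM=6
i=4 t=4 v=8: DROP (t<6-1); WM=6
i=5 t=6 v=7: → [5,9); WM=6
i=6 t=9 v=7: → [9,12); WM=9
i=7 t=12 v=4: → [12,15); WM=12
i=8 t=12 v=9: → [12,15); WM=12
i=9 t=14 v=7: → [12,17); WM=14
i=10 t=14 v=7: → [12,17); WM=14
i=11 t=15 v=2: → [12,18); WM=15
i=12 t=15 v=3: → [12,18); WM=15
i=13 t=16 v=3: → [12,19); WM=16
i=14 t=17 v=6: → [12,20); WM=17
i=15 t=20 v=6: → [20,23); WM=20
i=16 t=20 v=7: → [20,23); WM=20
i=17 t=16 v=7: DROP (t<20-1); WM=20
i=18 t=21 v=4: → [20,24); WM=21
i=19 t=21 v=5: → [20,24); WM=21
i=20 t=23 v=8: → [20,26); WM=23

[2,5)=3 [5,9)=7 [9,12)=7 [12,20)=9 [20,26)=8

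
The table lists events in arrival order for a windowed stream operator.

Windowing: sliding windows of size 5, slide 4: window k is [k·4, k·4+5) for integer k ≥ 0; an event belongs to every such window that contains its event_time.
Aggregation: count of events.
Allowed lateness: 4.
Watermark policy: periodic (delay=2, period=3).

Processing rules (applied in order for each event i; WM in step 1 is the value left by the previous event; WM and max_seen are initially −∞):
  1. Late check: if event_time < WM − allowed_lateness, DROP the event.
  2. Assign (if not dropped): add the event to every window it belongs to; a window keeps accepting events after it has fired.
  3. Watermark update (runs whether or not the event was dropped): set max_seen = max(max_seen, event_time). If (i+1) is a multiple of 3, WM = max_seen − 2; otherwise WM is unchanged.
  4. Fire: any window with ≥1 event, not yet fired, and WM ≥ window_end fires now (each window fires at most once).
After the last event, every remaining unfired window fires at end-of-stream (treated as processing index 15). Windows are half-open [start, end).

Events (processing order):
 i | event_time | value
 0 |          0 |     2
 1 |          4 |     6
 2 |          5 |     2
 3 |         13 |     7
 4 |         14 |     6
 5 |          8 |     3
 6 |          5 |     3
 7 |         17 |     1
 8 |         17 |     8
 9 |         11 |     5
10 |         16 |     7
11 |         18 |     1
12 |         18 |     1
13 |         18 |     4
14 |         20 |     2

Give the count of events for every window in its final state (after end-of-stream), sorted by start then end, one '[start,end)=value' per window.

[0,5)=2 [4,9)=3 [8,13)=2 [12,17)=3 [16,21)=7 [20,25)=1

i=0 t=0 v=2: → [0,5); WM=−∞
i=1 t=4 v=6: → [4,9),[0,5); WM=−∞
i=2 t=5 v=2: → [4,9); WM=3
i=3 t=13 v=7: → [12,17); WM=3
i=4 t=14 v=6: → [12,17); WM=3
i=5 t=8 v=3: → [8,13),[4,9); WM=12; [0,5) fires=2 [4,9) fires=3
i=6 t=5 v=3: DROP (t<12-4); WM=12
i=7 t=17 v=1: → [16,21); WM=12
i=8 t=17 v=8: → [16,21); WM=15; [8,13) fires=1
i=9 t=11 v=5: → [8,13); WM=15
i=10 t=16 v=7: → [16,21),[12,17); WM=15
i=11 t=18 v=1: → [16,21); WM=16
i=12 t=18 v=1: → [16,21); WM=16
i=13 t=18 v=4: → [16,21); WM=16
i=14 t=20 v=2: → [20,25),[16,21); WM=18; [12,17) fires=3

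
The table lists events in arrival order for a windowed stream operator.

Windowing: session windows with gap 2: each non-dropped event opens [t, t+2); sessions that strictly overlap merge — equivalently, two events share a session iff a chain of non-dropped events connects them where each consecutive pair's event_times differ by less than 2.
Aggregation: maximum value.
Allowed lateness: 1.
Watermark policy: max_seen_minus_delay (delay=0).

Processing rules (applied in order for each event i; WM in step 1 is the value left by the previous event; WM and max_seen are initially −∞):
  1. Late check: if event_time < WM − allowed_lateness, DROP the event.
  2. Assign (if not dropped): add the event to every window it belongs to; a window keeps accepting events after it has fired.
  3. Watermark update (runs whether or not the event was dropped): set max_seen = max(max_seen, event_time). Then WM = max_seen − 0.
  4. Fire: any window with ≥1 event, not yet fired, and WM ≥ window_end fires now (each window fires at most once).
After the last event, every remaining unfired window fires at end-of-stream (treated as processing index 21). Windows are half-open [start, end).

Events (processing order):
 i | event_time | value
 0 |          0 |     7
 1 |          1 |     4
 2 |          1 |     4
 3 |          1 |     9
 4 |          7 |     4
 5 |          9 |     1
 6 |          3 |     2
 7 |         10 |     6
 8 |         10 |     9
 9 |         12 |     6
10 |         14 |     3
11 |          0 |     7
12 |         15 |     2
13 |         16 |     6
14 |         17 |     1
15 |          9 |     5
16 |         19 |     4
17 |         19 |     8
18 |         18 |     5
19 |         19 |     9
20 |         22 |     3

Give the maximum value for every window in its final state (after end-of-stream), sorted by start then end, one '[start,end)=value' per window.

[0,3)=9 [7,9)=4 [9,12)=9 [12,14)=6 [14,21)=9 [22,24)=3

i=0 t=0 v=7: → [0,2); WM=0
i=1 t=1 v=4: → [0,3); WM=1
i=2 t=1 v=4: → [0,3); WM=1
i=3 t=1 v=9: → [0,3); WM=1
i=4 t=7 v=4: → [7,9); WM=7
i=5 t=9 v=1: → [9,11); WM=9
i=6 t=3 v=2: DROP (t<9-1); WM=9
i=7 t=10 v=6: → [9,12); WM=10
i=8 t=10 v=9: → [9,12); WM=10
i=9 t=12 v=6: → [12,14); WM=12
i=10 t=14 v=3: → [14,16); WM=14
i=11 t=0 v=7: DROP (t<14-1); WM=14
i=12 t=15 v=2: → [14,17); WM=15
i=13 t=16 v=6: → [14,18); WM=16
i=14 t=17 v=1: → [14,19); WM=17
i=15 t=9 v=5: DROP (t<17-1); WM=17
i=16 t=19 v=4: → [19,21); WM=19
i=17 t=19 v=8: → [19,21); WM=19
i=18 t=18 v=5: → [14,21); WM=19
i=19 t=19 v=9: → [14,21); WM=19
i=20 t=22 v=3: → [22,24); WM=22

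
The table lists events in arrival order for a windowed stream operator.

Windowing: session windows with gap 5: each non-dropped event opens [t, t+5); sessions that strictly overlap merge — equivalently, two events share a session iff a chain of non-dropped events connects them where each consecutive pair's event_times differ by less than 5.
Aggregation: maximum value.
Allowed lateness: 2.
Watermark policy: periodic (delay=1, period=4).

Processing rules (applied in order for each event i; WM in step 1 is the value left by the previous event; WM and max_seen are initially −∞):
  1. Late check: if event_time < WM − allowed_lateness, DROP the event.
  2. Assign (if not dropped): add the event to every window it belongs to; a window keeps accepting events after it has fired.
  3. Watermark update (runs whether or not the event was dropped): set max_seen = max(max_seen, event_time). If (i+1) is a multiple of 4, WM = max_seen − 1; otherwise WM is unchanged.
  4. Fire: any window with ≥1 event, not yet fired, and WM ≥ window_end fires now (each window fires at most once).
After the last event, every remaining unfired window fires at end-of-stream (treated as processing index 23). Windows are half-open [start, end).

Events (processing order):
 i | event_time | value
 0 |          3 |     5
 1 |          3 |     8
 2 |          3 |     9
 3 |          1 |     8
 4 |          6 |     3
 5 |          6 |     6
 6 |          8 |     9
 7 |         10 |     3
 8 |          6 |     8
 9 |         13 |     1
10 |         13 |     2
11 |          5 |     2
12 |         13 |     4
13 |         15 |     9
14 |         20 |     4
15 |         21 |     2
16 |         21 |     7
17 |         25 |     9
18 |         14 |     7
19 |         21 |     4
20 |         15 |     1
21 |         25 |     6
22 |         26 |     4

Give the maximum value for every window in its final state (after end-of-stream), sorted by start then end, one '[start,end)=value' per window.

[1,20)=9 [20,31)=9

i=0 t=3 v=5: → [3,8); WM=−∞
i=1 t=3 v=8: → [3,8); WM=−∞
i=2 t=3 v=9: → [3,8); WM=−∞
i=3 t=1 v=8: → [1,8); WM=2
i=4 t=6 v=3: → [1,11); WM=2
i=5 t=6 v=6: → [1,11); WM=2
i=6 t=8 v=9: → [1,13); WM=2
i=7 t=10 v=3: → [1,15); WM=9
i=8 t=6 v=8: DROP (t<9-2); WM=9
i=9 t=13 v=1: → [1,18); WM=9
i=10 t=13 v=2: → [1,18); WM=9
i=11 t=5 v=2: DROP (t<9-2); WM=12
i=12 t=13 v=4: → [1,18); WM=12
i=13 t=15 v=9: → [1,20); WM=12
i=14 t=20 v=4: → [20,25); WM=12
i=15 t=21 v=2: → [20,26); WM=20
i=16 t=21 v=7: → [20,26); WM=20
i=17 t=25 v=9: → [20,30); WM=20
i=18 t=14 v=7: DROP (t<20-2); WM=20
i=19 t=21 v=4: → [20,30); WM=24
i=20 t=15 v=1: DROP (t<24-2); WM=24
i=21 t=25 v=6: → [20,30); WM=24
i=22 t=26 v=4: → [20,31); WM=24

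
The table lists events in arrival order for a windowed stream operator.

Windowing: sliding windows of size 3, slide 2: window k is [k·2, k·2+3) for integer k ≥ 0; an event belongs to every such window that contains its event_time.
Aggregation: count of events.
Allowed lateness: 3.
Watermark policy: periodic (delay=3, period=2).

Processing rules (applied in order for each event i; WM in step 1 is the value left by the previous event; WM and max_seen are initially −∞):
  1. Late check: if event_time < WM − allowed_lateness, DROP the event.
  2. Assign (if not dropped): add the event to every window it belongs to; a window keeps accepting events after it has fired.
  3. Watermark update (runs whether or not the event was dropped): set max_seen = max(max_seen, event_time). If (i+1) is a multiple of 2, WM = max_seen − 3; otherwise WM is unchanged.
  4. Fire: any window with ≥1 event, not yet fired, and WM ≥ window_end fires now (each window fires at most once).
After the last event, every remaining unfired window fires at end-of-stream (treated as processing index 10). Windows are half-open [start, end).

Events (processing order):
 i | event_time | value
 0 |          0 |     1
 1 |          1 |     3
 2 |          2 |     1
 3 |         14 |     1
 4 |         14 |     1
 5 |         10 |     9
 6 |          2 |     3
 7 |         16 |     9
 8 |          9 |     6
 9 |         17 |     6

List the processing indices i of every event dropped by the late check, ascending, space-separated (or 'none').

i=0 t=0 v=1: → [0,3); WM=−∞
i=1 t=1 v=3: → [0,3); WM=-2
i=2 t=2 v=1: → [2,5),[0,3); WM=-2
i=3 t=14 v=1: → [14,17),[12,15); WM=11; [0,3) fires=3 [2,5) fires=1
i=4 t=14 v=1: → [14,17),[12,15); WM=11
i=5 t=10 v=9: → [10,13),[8,11); WM=11; [8,11) fires=1
i=6 t=2 v=3: DROP (t<11-3); WM=11
i=7 t=16 v=9: → [16,19),[14,17); WM=13; [10,13) fires=1
i=8 t=9 v=6: DROP (t<13-3); WM=13
i=9 t=17 v=6: → [16,19); WM=14

6 8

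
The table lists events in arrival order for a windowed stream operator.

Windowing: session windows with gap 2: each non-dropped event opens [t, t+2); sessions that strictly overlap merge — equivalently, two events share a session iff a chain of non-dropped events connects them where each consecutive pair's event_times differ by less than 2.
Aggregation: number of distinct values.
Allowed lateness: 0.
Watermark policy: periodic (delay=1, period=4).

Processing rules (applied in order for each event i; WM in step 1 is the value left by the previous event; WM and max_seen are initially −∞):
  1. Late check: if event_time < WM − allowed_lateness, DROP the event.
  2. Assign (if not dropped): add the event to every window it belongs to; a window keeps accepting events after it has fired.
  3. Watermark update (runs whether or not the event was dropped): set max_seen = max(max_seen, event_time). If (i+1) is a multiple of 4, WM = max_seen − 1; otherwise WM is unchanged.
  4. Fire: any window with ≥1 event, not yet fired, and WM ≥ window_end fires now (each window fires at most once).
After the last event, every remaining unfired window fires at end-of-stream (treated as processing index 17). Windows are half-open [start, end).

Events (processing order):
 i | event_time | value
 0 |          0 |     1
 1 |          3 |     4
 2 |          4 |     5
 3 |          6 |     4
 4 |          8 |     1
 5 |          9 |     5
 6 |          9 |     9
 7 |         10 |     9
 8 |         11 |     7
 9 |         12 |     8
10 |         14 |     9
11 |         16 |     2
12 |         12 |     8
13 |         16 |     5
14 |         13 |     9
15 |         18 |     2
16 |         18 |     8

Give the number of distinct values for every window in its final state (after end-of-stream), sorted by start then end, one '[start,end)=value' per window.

[0,2)=1 [3,6)=2 [6,8)=1 [8,14)=5 [14,16)=1 [16,18)=2 [18,20)=2

i=0 t=0 v=1: → [0,2); WM=−∞
i=1 t=3 v=4: → [3,5); WM=−∞
i=2 t=4 v=5: → [3,6); WM=−∞
i=3 t=6 v=4: → [6,8); WM=5
i=4 t=8 v=1: → [8,10); WM=5
i=5 t=9 v=5: → [8,11); WM=5
i=6 t=9 v=9: → [8,11); WM=5
i=7 t=10 v=9: → [8,12); WM=9
i=8 t=11 v=7: → [8,13); WM=9
i=9 t=12 v=8: → [8,14); WM=9
i=10 t=14 v=9: → [14,16); WM=9
i=11 t=16 v=2: → [16,18); WM=15
i=12 t=12 v=8: DROP (t<15-0); WM=15
i=13 t=16 v=5: → [16,18); WM=15
i=14 t=13 v=9: DROP (t<15-0); WM=15
i=15 t=18 v=2: → [18,20); WM=17
i=16 t=18 v=8: → [18,20); WM=17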